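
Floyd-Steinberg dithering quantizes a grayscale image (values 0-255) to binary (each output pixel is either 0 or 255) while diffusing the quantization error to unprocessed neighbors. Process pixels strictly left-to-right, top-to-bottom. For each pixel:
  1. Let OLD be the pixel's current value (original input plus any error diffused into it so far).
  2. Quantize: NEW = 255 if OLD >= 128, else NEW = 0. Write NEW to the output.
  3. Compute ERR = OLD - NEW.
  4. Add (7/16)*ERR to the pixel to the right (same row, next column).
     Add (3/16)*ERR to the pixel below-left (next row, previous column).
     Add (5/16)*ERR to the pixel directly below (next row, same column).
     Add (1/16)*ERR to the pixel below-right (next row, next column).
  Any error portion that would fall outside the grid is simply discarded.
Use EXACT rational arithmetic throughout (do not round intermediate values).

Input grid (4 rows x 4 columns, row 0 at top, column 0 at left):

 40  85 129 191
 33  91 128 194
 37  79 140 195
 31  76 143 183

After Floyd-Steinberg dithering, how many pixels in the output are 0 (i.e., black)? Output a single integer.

Answer: 9

Derivation:
(0,0): OLD=40 → NEW=0, ERR=40
(0,1): OLD=205/2 → NEW=0, ERR=205/2
(0,2): OLD=5563/32 → NEW=255, ERR=-2597/32
(0,3): OLD=79613/512 → NEW=255, ERR=-50947/512
(1,0): OLD=2071/32 → NEW=0, ERR=2071/32
(1,1): OLD=35489/256 → NEW=255, ERR=-29791/256
(1,2): OLD=323381/8192 → NEW=0, ERR=323381/8192
(1,3): OLD=22951043/131072 → NEW=255, ERR=-10472317/131072
(2,0): OLD=145019/4096 → NEW=0, ERR=145019/4096
(2,1): OLD=9118713/131072 → NEW=0, ERR=9118713/131072
(2,2): OLD=42079101/262144 → NEW=255, ERR=-24767619/262144
(2,3): OLD=550140969/4194304 → NEW=255, ERR=-519406551/4194304
(3,0): OLD=115570891/2097152 → NEW=0, ERR=115570891/2097152
(3,1): OLD=3568456981/33554432 → NEW=0, ERR=3568456981/33554432
(3,2): OLD=75769096427/536870912 → NEW=255, ERR=-61132986133/536870912
(3,3): OLD=760882851053/8589934592 → NEW=0, ERR=760882851053/8589934592
Output grid:
  Row 0: ..##  (2 black, running=2)
  Row 1: .#.#  (2 black, running=4)
  Row 2: ..##  (2 black, running=6)
  Row 3: ..#.  (3 black, running=9)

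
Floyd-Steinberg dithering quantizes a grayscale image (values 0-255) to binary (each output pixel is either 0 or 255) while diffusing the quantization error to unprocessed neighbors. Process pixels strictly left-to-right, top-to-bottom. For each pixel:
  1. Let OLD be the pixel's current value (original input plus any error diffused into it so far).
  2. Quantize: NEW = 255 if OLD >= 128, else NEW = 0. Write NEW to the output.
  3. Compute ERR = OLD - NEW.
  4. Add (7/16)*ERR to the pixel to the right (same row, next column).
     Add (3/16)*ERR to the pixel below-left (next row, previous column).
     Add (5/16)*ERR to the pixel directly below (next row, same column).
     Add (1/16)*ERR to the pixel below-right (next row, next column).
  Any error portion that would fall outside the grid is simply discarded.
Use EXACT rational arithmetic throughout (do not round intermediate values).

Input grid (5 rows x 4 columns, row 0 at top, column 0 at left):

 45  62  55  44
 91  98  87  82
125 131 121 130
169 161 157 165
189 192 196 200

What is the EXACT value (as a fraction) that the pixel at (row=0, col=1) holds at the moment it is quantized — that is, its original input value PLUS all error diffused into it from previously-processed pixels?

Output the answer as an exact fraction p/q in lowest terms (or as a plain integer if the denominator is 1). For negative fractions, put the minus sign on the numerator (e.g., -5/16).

Answer: 1307/16

Derivation:
(0,0): OLD=45 → NEW=0, ERR=45
(0,1): OLD=1307/16 → NEW=0, ERR=1307/16
Target (0,1): original=62, with diffused error = 1307/16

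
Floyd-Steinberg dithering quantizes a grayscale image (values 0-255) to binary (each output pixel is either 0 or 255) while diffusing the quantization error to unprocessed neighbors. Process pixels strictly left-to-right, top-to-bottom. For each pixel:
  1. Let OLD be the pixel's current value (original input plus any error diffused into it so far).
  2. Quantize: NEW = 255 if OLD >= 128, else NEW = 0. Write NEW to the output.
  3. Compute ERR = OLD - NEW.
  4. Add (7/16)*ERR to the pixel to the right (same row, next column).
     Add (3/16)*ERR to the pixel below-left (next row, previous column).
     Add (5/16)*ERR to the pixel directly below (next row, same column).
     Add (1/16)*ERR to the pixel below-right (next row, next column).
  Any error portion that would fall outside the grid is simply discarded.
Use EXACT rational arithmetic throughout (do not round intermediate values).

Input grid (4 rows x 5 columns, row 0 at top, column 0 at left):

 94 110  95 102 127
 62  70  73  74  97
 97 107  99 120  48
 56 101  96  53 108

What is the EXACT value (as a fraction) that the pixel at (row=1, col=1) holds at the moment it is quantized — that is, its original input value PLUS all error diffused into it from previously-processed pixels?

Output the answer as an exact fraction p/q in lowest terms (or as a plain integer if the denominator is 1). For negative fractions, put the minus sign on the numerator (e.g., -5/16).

Answer: 86181/1024

Derivation:
(0,0): OLD=94 → NEW=0, ERR=94
(0,1): OLD=1209/8 → NEW=255, ERR=-831/8
(0,2): OLD=6343/128 → NEW=0, ERR=6343/128
(0,3): OLD=253297/2048 → NEW=0, ERR=253297/2048
(0,4): OLD=5934615/32768 → NEW=255, ERR=-2421225/32768
(1,0): OLD=9203/128 → NEW=0, ERR=9203/128
(1,1): OLD=86181/1024 → NEW=0, ERR=86181/1024
Target (1,1): original=70, with diffused error = 86181/1024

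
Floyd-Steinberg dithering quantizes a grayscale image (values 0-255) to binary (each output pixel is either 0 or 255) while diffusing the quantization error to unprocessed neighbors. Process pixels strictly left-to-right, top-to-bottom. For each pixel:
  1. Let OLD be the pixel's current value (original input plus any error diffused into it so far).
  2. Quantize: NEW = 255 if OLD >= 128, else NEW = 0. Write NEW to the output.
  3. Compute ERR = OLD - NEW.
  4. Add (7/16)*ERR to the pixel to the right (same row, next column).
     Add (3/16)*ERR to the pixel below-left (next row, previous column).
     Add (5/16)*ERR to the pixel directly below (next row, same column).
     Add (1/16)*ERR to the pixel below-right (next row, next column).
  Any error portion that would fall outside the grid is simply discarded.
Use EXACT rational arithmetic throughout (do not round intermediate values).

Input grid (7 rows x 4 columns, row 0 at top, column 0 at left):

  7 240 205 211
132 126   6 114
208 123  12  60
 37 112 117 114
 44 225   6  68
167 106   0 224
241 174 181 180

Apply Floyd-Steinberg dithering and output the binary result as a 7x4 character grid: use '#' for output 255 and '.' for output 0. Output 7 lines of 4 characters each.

(0,0): OLD=7 → NEW=0, ERR=7
(0,1): OLD=3889/16 → NEW=255, ERR=-191/16
(0,2): OLD=51143/256 → NEW=255, ERR=-14137/256
(0,3): OLD=765297/4096 → NEW=255, ERR=-279183/4096
(1,0): OLD=33779/256 → NEW=255, ERR=-31501/256
(1,1): OLD=119845/2048 → NEW=0, ERR=119845/2048
(1,2): OLD=53641/65536 → NEW=0, ERR=53641/65536
(1,3): OLD=93959439/1048576 → NEW=0, ERR=93959439/1048576
(2,0): OLD=5915239/32768 → NEW=255, ERR=-2440601/32768
(2,1): OLD=106078301/1048576 → NEW=0, ERR=106078301/1048576
(2,2): OLD=161425617/2097152 → NEW=0, ERR=161425617/2097152
(2,3): OLD=4084556141/33554432 → NEW=0, ERR=4084556141/33554432
(3,0): OLD=548495735/16777216 → NEW=0, ERR=548495735/16777216
(3,1): OLD=45015132393/268435456 → NEW=255, ERR=-23435908887/268435456
(3,2): OLD=566957598743/4294967296 → NEW=255, ERR=-528259061737/4294967296
(3,3): OLD=7080922509601/68719476736 → NEW=0, ERR=7080922509601/68719476736
(4,0): OLD=162550493163/4294967296 → NEW=0, ERR=162550493163/4294967296
(4,1): OLD=6640250364865/34359738368 → NEW=255, ERR=-2121482918975/34359738368
(4,2): OLD=-50121241184223/1099511627776 → NEW=0, ERR=-50121241184223/1099511627776
(4,3): OLD=1276659443694135/17592186044416 → NEW=0, ERR=1276659443694135/17592186044416
(5,0): OLD=91946791888891/549755813888 → NEW=255, ERR=-48240940652549/549755813888
(5,1): OLD=741210487233469/17592186044416 → NEW=0, ERR=741210487233469/17592186044416
(5,2): OLD=122579787264489/8796093022208 → NEW=0, ERR=122579787264489/8796093022208
(5,3): OLD=70347869164412897/281474976710656 → NEW=255, ERR=-1428249896804383/281474976710656
(6,0): OLD=62340550344560663/281474976710656 → NEW=255, ERR=-9435568716656617/281474976710656
(6,1): OLD=763942491087833361/4503599627370496 → NEW=255, ERR=-384475413891643119/4503599627370496
(6,2): OLD=10786094768705704103/72057594037927936 → NEW=255, ERR=-7588591710965919577/72057594037927936
(6,3): OLD=153581742601832102289/1152921504606846976 → NEW=255, ERR=-140413241072913876591/1152921504606846976
Row 0: .###
Row 1: #...
Row 2: #...
Row 3: .##.
Row 4: .#..
Row 5: #..#
Row 6: ####

Answer: .###
#...
#...
.##.
.#..
#..#
####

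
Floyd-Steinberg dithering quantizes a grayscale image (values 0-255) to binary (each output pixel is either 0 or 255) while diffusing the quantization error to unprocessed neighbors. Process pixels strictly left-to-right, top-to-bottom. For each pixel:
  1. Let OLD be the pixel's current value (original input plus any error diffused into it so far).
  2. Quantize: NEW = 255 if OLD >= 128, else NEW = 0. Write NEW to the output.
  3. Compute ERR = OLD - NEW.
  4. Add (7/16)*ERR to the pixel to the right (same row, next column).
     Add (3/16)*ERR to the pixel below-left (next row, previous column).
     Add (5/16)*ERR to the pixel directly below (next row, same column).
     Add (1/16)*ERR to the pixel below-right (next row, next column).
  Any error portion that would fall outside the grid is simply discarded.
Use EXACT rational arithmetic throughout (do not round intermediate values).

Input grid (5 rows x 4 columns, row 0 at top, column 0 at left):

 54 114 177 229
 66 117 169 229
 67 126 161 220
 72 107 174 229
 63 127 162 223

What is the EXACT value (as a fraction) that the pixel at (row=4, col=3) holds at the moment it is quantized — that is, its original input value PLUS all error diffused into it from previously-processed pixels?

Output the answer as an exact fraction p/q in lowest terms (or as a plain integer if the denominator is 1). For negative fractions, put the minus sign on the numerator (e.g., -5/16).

Answer: 1511763054786307/8796093022208

Derivation:
(0,0): OLD=54 → NEW=0, ERR=54
(0,1): OLD=1101/8 → NEW=255, ERR=-939/8
(0,2): OLD=16083/128 → NEW=0, ERR=16083/128
(0,3): OLD=581573/2048 → NEW=255, ERR=59333/2048
(1,0): OLD=7791/128 → NEW=0, ERR=7791/128
(1,1): OLD=137097/1024 → NEW=255, ERR=-124023/1024
(1,2): OLD=5025725/32768 → NEW=255, ERR=-3330115/32768
(1,3): OLD=105615035/524288 → NEW=255, ERR=-28078405/524288
(2,0): OLD=1037299/16384 → NEW=0, ERR=1037299/16384
(2,1): OLD=52742945/524288 → NEW=0, ERR=52742945/524288
(2,2): OLD=163202789/1048576 → NEW=255, ERR=-104184091/1048576
(2,3): OLD=2574351153/16777216 → NEW=255, ERR=-1703838927/16777216
(3,0): OLD=928176451/8388608 → NEW=0, ERR=928176451/8388608
(3,1): OLD=23108646557/134217728 → NEW=255, ERR=-11116874083/134217728
(3,2): OLD=201776277603/2147483648 → NEW=0, ERR=201776277603/2147483648
(3,3): OLD=7976988097845/34359738368 → NEW=255, ERR=-784745185995/34359738368
(4,0): OLD=176194963655/2147483648 → NEW=0, ERR=176194963655/2147483648
(4,1): OLD=2775321797973/17179869184 → NEW=255, ERR=-1605544843947/17179869184
(4,2): OLD=77524760919605/549755813888 → NEW=255, ERR=-62662971621835/549755813888
(4,3): OLD=1511763054786307/8796093022208 → NEW=255, ERR=-731240665876733/8796093022208
Target (4,3): original=223, with diffused error = 1511763054786307/8796093022208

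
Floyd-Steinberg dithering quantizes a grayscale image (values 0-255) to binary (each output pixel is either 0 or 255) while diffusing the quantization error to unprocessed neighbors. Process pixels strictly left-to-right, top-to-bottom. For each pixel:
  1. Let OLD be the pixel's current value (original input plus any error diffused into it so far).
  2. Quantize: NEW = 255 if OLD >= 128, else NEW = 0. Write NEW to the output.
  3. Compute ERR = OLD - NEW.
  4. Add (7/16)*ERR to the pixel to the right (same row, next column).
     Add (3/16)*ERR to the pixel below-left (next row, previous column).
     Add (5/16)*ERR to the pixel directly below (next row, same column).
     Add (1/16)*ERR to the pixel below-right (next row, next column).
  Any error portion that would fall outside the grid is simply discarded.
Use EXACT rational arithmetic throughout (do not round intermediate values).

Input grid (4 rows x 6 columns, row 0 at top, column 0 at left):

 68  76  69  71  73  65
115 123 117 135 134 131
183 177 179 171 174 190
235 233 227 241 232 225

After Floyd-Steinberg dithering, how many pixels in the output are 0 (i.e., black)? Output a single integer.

(0,0): OLD=68 → NEW=0, ERR=68
(0,1): OLD=423/4 → NEW=0, ERR=423/4
(0,2): OLD=7377/64 → NEW=0, ERR=7377/64
(0,3): OLD=124343/1024 → NEW=0, ERR=124343/1024
(0,4): OLD=2066433/16384 → NEW=0, ERR=2066433/16384
(0,5): OLD=31504391/262144 → NEW=0, ERR=31504391/262144
(1,0): OLD=9989/64 → NEW=255, ERR=-6331/64
(1,1): OLD=70979/512 → NEW=255, ERR=-59581/512
(1,2): OLD=2154271/16384 → NEW=255, ERR=-2023649/16384
(1,3): OLD=9814787/65536 → NEW=255, ERR=-6896893/65536
(1,4): OLD=660583353/4194304 → NEW=255, ERR=-408964167/4194304
(1,5): OLD=8977870143/67108864 → NEW=255, ERR=-8134890177/67108864
(2,0): OLD=1067153/8192 → NEW=255, ERR=-1021807/8192
(2,1): OLD=14869547/262144 → NEW=0, ERR=14869547/262144
(2,2): OLD=579707137/4194304 → NEW=255, ERR=-489840383/4194304
(2,3): OLD=2047390329/33554432 → NEW=0, ERR=2047390329/33554432
(2,4): OLD=151310319659/1073741824 → NEW=255, ERR=-122493845461/1073741824
(2,5): OLD=1651232185821/17179869184 → NEW=0, ERR=1651232185821/17179869184
(3,0): OLD=866780961/4194304 → NEW=255, ERR=-202766559/4194304
(3,1): OLD=6706938413/33554432 → NEW=255, ERR=-1849441747/33554432
(3,2): OLD=48687731239/268435456 → NEW=255, ERR=-19763310041/268435456
(3,3): OLD=3421677570405/17179869184 → NEW=255, ERR=-959189071515/17179869184
(3,4): OLD=26629901839717/137438953472 → NEW=255, ERR=-8417031295643/137438953472
(3,5): OLD=486231088643531/2199023255552 → NEW=255, ERR=-74519841522229/2199023255552
Output grid:
  Row 0: ......  (6 black, running=6)
  Row 1: ######  (0 black, running=6)
  Row 2: #.#.#.  (3 black, running=9)
  Row 3: ######  (0 black, running=9)

Answer: 9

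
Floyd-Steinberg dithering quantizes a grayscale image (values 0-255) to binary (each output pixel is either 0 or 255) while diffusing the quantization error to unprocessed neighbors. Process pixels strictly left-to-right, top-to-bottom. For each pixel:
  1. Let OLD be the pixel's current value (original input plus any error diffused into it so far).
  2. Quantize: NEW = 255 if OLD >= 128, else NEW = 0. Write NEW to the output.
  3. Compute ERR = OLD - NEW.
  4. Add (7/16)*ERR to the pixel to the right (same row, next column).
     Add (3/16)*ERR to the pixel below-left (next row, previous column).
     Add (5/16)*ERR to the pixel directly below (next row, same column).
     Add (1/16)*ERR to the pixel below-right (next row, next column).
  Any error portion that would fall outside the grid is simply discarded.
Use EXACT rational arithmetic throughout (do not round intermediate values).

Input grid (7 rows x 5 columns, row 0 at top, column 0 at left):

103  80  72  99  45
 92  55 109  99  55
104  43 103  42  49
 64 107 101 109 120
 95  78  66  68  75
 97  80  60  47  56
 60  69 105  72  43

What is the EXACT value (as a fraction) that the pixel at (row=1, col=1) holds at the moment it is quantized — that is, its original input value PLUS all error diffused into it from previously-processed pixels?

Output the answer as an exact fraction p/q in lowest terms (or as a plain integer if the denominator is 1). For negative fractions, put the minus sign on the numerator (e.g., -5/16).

(0,0): OLD=103 → NEW=0, ERR=103
(0,1): OLD=2001/16 → NEW=0, ERR=2001/16
(0,2): OLD=32439/256 → NEW=0, ERR=32439/256
(0,3): OLD=632577/4096 → NEW=255, ERR=-411903/4096
(0,4): OLD=65799/65536 → NEW=0, ERR=65799/65536
(1,0): OLD=37795/256 → NEW=255, ERR=-27485/256
(1,1): OLD=158325/2048 → NEW=0, ERR=158325/2048
Target (1,1): original=55, with diffused error = 158325/2048

Answer: 158325/2048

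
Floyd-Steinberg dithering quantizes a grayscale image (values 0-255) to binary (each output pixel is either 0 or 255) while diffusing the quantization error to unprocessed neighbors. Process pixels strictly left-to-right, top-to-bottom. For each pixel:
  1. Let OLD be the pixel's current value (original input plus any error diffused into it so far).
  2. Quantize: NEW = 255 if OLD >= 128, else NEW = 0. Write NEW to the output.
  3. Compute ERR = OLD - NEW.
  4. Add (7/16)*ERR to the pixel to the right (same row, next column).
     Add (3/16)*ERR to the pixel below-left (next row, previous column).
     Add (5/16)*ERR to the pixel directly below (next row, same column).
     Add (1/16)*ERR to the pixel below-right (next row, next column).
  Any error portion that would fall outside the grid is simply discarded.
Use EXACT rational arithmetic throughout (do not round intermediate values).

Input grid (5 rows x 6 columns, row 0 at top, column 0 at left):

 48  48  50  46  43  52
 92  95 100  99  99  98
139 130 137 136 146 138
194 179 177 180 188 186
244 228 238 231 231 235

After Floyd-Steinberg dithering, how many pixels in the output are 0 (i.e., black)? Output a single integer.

Answer: 13

Derivation:
(0,0): OLD=48 → NEW=0, ERR=48
(0,1): OLD=69 → NEW=0, ERR=69
(0,2): OLD=1283/16 → NEW=0, ERR=1283/16
(0,3): OLD=20757/256 → NEW=0, ERR=20757/256
(0,4): OLD=321427/4096 → NEW=0, ERR=321427/4096
(0,5): OLD=5657861/65536 → NEW=0, ERR=5657861/65536
(1,0): OLD=1919/16 → NEW=0, ERR=1919/16
(1,1): OLD=23945/128 → NEW=255, ERR=-8695/128
(1,2): OLD=470445/4096 → NEW=0, ERR=470445/4096
(1,3): OLD=3183617/16384 → NEW=255, ERR=-994303/16384
(1,4): OLD=123970075/1048576 → NEW=0, ERR=123970075/1048576
(1,5): OLD=3046871885/16777216 → NEW=255, ERR=-1231318195/16777216
(2,0): OLD=335347/2048 → NEW=255, ERR=-186893/2048
(2,1): OLD=6414577/65536 → NEW=0, ERR=6414577/65536
(2,2): OLD=209809075/1048576 → NEW=255, ERR=-57577805/1048576
(2,3): OLD=1026411963/8388608 → NEW=0, ERR=1026411963/8388608
(2,4): OLD=58766829201/268435456 → NEW=255, ERR=-9684212079/268435456
(2,5): OLD=458146885895/4294967296 → NEW=0, ERR=458146885895/4294967296
(3,0): OLD=192764595/1048576 → NEW=255, ERR=-74622285/1048576
(3,1): OLD=1362754599/8388608 → NEW=255, ERR=-776340441/8388608
(3,2): OLD=9959672157/67108864 → NEW=255, ERR=-7153088163/67108864
(3,3): OLD=693241004479/4294967296 → NEW=255, ERR=-401975656001/4294967296
(3,4): OLD=5615329325391/34359738368 → NEW=255, ERR=-3146403958449/34359738368
(3,5): OLD=97316049963713/549755813888 → NEW=255, ERR=-42871682577727/549755813888
(4,0): OLD=27435212909/134217728 → NEW=255, ERR=-6790307731/134217728
(4,1): OLD=327516700889/2147483648 → NEW=255, ERR=-220091629351/2147483648
(4,2): OLD=9381551166299/68719476736 → NEW=255, ERR=-8141915401381/68719476736
(4,3): OLD=138632539696903/1099511627776 → NEW=0, ERR=138632539696903/1099511627776
(4,4): OLD=4170662257383959/17592186044416 → NEW=255, ERR=-315345183942121/17592186044416
(4,5): OLD=55468775200247105/281474976710656 → NEW=255, ERR=-16307343860970175/281474976710656
Output grid:
  Row 0: ......  (6 black, running=6)
  Row 1: .#.#.#  (3 black, running=9)
  Row 2: #.#.#.  (3 black, running=12)
  Row 3: ######  (0 black, running=12)
  Row 4: ###.##  (1 black, running=13)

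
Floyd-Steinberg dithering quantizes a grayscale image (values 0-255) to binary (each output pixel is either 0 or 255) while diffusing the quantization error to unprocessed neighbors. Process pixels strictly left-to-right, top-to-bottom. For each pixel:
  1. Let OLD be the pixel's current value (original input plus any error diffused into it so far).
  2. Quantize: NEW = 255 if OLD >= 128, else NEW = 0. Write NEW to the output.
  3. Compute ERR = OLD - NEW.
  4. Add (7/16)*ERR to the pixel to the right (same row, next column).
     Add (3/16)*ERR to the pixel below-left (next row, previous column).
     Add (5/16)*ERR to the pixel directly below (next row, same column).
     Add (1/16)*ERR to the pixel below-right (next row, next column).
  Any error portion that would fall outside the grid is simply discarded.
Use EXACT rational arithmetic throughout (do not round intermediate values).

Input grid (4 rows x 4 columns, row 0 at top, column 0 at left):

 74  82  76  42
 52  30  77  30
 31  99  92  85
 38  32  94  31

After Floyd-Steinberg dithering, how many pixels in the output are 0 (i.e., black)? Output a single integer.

Answer: 13

Derivation:
(0,0): OLD=74 → NEW=0, ERR=74
(0,1): OLD=915/8 → NEW=0, ERR=915/8
(0,2): OLD=16133/128 → NEW=0, ERR=16133/128
(0,3): OLD=198947/2048 → NEW=0, ERR=198947/2048
(1,0): OLD=12361/128 → NEW=0, ERR=12361/128
(1,1): OLD=139519/1024 → NEW=255, ERR=-121601/1024
(1,2): OLD=2942443/32768 → NEW=0, ERR=2942443/32768
(1,3): OLD=56371549/524288 → NEW=0, ERR=56371549/524288
(2,0): OLD=637541/16384 → NEW=0, ERR=637541/16384
(2,1): OLD=53365671/524288 → NEW=0, ERR=53365671/524288
(2,2): OLD=185945251/1048576 → NEW=255, ERR=-81441629/1048576
(2,3): OLD=1513845623/16777216 → NEW=0, ERR=1513845623/16777216
(3,0): OLD=580870677/8388608 → NEW=0, ERR=580870677/8388608
(3,1): OLD=11002137611/134217728 → NEW=0, ERR=11002137611/134217728
(3,2): OLD=276749690357/2147483648 → NEW=255, ERR=-270858639883/2147483648
(3,3): OLD=-28789847245/34359738368 → NEW=0, ERR=-28789847245/34359738368
Output grid:
  Row 0: ....  (4 black, running=4)
  Row 1: .#..  (3 black, running=7)
  Row 2: ..#.  (3 black, running=10)
  Row 3: ..#.  (3 black, running=13)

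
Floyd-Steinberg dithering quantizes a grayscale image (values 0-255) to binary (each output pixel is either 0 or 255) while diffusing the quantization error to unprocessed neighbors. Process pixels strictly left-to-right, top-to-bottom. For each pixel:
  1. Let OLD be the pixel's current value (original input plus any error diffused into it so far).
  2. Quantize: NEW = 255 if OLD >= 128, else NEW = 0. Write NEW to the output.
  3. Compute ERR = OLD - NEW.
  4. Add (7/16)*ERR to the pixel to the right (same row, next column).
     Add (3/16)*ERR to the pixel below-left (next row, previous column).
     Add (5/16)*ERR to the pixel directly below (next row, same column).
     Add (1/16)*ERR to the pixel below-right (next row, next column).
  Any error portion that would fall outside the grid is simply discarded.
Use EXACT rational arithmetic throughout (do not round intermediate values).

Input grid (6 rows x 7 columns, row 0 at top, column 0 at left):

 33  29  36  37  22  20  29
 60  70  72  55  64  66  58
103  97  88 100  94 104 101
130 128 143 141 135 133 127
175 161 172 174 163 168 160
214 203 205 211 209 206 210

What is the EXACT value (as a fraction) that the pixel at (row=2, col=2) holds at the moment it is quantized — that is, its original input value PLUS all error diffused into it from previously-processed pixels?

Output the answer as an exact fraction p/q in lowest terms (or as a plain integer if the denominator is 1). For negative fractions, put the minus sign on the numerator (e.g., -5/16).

Answer: 2804545777/16777216

Derivation:
(0,0): OLD=33 → NEW=0, ERR=33
(0,1): OLD=695/16 → NEW=0, ERR=695/16
(0,2): OLD=14081/256 → NEW=0, ERR=14081/256
(0,3): OLD=250119/4096 → NEW=0, ERR=250119/4096
(0,4): OLD=3192625/65536 → NEW=0, ERR=3192625/65536
(0,5): OLD=43319895/1048576 → NEW=0, ERR=43319895/1048576
(0,6): OLD=789778529/16777216 → NEW=0, ERR=789778529/16777216
(1,0): OLD=20085/256 → NEW=0, ERR=20085/256
(1,1): OLD=266803/2048 → NEW=255, ERR=-255437/2048
(1,2): OLD=3197231/65536 → NEW=0, ERR=3197231/65536
(1,3): OLD=28311107/262144 → NEW=0, ERR=28311107/262144
(1,4): OLD=2315852969/16777216 → NEW=255, ERR=-1962337111/16777216
(1,5): OLD=5316309753/134217728 → NEW=0, ERR=5316309753/134217728
(1,6): OLD=198904307575/2147483648 → NEW=0, ERR=198904307575/2147483648
(2,0): OLD=3412193/32768 → NEW=0, ERR=3412193/32768
(2,1): OLD=123346107/1048576 → NEW=0, ERR=123346107/1048576
(2,2): OLD=2804545777/16777216 → NEW=255, ERR=-1473644303/16777216
Target (2,2): original=88, with diffused error = 2804545777/16777216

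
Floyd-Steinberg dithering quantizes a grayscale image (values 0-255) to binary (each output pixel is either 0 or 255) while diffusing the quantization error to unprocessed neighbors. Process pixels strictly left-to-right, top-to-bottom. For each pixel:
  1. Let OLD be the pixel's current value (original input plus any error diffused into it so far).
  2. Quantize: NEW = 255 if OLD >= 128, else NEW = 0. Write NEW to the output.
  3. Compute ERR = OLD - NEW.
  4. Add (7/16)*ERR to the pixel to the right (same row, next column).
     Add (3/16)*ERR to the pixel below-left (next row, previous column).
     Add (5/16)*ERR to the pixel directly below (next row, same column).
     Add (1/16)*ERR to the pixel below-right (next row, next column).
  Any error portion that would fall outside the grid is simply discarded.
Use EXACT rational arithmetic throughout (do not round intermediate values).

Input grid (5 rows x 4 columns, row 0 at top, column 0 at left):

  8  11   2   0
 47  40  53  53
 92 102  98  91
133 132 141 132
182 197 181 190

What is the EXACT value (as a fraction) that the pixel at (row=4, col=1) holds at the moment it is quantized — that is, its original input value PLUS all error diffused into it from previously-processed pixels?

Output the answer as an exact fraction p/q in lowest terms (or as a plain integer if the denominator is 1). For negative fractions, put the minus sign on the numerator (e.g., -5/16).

(0,0): OLD=8 → NEW=0, ERR=8
(0,1): OLD=29/2 → NEW=0, ERR=29/2
(0,2): OLD=267/32 → NEW=0, ERR=267/32
(0,3): OLD=1869/512 → NEW=0, ERR=1869/512
(1,0): OLD=1671/32 → NEW=0, ERR=1671/32
(1,1): OLD=17777/256 → NEW=0, ERR=17777/256
(1,2): OLD=717445/8192 → NEW=0, ERR=717445/8192
(1,3): OLD=12186803/131072 → NEW=0, ERR=12186803/131072
(2,0): OLD=497003/4096 → NEW=0, ERR=497003/4096
(2,1): OLD=25751817/131072 → NEW=255, ERR=-7671543/131072
(2,2): OLD=31859741/262144 → NEW=0, ERR=31859741/262144
(2,3): OLD=749526121/4194304 → NEW=255, ERR=-320021399/4194304
(3,0): OLD=335427067/2097152 → NEW=255, ERR=-199346693/2097152
(3,1): OLD=3439134053/33554432 → NEW=0, ERR=3439134053/33554432
(3,2): OLD=110518542619/536870912 → NEW=255, ERR=-26383539941/536870912
(3,3): OLD=809621640765/8589934592 → NEW=0, ERR=809621640765/8589934592
(4,0): OLD=92080172703/536870912 → NEW=255, ERR=-44821909857/536870912
(4,1): OLD=761705548317/4294967296 → NEW=255, ERR=-333511112163/4294967296
Target (4,1): original=197, with diffused error = 761705548317/4294967296

Answer: 761705548317/4294967296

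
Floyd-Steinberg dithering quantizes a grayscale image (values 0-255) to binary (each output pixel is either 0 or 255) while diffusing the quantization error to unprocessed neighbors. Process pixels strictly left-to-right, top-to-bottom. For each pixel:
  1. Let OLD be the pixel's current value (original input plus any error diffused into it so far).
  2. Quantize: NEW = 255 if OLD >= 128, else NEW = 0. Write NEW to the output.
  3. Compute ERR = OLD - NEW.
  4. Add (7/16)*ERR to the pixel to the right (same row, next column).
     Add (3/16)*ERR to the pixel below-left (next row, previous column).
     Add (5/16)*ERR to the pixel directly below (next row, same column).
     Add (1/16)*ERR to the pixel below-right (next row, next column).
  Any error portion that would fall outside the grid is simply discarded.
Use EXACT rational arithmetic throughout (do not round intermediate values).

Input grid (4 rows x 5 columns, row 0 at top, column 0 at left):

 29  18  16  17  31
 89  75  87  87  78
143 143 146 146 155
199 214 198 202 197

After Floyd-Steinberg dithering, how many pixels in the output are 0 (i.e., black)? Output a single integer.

(0,0): OLD=29 → NEW=0, ERR=29
(0,1): OLD=491/16 → NEW=0, ERR=491/16
(0,2): OLD=7533/256 → NEW=0, ERR=7533/256
(0,3): OLD=122363/4096 → NEW=0, ERR=122363/4096
(0,4): OLD=2888157/65536 → NEW=0, ERR=2888157/65536
(1,0): OLD=26577/256 → NEW=0, ERR=26577/256
(1,1): OLD=281271/2048 → NEW=255, ERR=-240969/2048
(1,2): OLD=3423491/65536 → NEW=0, ERR=3423491/65536
(1,3): OLD=33893127/262144 → NEW=255, ERR=-32953593/262144
(1,4): OLD=162074933/4194304 → NEW=0, ERR=162074933/4194304
(2,0): OLD=5025997/32768 → NEW=255, ERR=-3329843/32768
(2,1): OLD=81847711/1048576 → NEW=0, ERR=81847711/1048576
(2,2): OLD=2777467549/16777216 → NEW=255, ERR=-1500722531/16777216
(2,3): OLD=20962681991/268435456 → NEW=0, ERR=20962681991/268435456
(2,4): OLD=830578204145/4294967296 → NEW=255, ERR=-264638456335/4294967296
(3,0): OLD=3051434237/16777216 → NEW=255, ERR=-1226755843/16777216
(3,1): OLD=24599333177/134217728 → NEW=255, ERR=-9626187463/134217728
(3,2): OLD=679420157635/4294967296 → NEW=255, ERR=-415796502845/4294967296
(3,3): OLD=1433709125387/8589934592 → NEW=255, ERR=-756724195573/8589934592
(3,4): OLD=19802825725335/137438953472 → NEW=255, ERR=-15244107410025/137438953472
Output grid:
  Row 0: .....  (5 black, running=5)
  Row 1: .#.#.  (3 black, running=8)
  Row 2: #.#.#  (2 black, running=10)
  Row 3: #####  (0 black, running=10)

Answer: 10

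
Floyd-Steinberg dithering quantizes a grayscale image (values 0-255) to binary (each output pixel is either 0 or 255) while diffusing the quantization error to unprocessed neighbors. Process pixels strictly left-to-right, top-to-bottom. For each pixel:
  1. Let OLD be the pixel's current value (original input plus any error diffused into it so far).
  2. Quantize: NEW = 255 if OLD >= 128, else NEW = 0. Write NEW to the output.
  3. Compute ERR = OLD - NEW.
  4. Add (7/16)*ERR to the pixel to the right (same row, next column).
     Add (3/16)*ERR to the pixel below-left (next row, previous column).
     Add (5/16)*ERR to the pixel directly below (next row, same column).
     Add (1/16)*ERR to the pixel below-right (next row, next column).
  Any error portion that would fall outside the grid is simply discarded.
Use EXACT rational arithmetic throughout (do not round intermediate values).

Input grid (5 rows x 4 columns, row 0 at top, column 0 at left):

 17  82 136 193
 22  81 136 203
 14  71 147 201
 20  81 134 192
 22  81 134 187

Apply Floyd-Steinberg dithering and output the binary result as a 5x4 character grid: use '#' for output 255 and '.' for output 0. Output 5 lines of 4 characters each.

(0,0): OLD=17 → NEW=0, ERR=17
(0,1): OLD=1431/16 → NEW=0, ERR=1431/16
(0,2): OLD=44833/256 → NEW=255, ERR=-20447/256
(0,3): OLD=647399/4096 → NEW=255, ERR=-397081/4096
(1,0): OLD=11285/256 → NEW=0, ERR=11285/256
(1,1): OLD=234131/2048 → NEW=0, ERR=234131/2048
(1,2): OLD=9730063/65536 → NEW=255, ERR=-6981617/65536
(1,3): OLD=126988697/1048576 → NEW=0, ERR=126988697/1048576
(2,0): OLD=1612545/32768 → NEW=0, ERR=1612545/32768
(2,1): OLD=116429595/1048576 → NEW=0, ERR=116429595/1048576
(2,2): OLD=402946215/2097152 → NEW=255, ERR=-131827545/2097152
(2,3): OLD=6868123243/33554432 → NEW=255, ERR=-1688256917/33554432
(3,0): OLD=942840305/16777216 → NEW=0, ERR=942840305/16777216
(3,1): OLD=35319283631/268435456 → NEW=255, ERR=-33131757649/268435456
(3,2): OLD=248521495633/4294967296 → NEW=0, ERR=248521495633/4294967296
(3,3): OLD=13583322763703/68719476736 → NEW=255, ERR=-3940143803977/68719476736
(4,0): OLD=70521231965/4294967296 → NEW=0, ERR=70521231965/4294967296
(4,1): OLD=2198158616215/34359738368 → NEW=0, ERR=2198158616215/34359738368
(4,2): OLD=177688337029559/1099511627776 → NEW=255, ERR=-102687128053321/1099511627776
(4,3): OLD=2319338892496433/17592186044416 → NEW=255, ERR=-2166668548829647/17592186044416
Row 0: ..##
Row 1: ..#.
Row 2: ..##
Row 3: .#.#
Row 4: ..##

Answer: ..##
..#.
..##
.#.#
..##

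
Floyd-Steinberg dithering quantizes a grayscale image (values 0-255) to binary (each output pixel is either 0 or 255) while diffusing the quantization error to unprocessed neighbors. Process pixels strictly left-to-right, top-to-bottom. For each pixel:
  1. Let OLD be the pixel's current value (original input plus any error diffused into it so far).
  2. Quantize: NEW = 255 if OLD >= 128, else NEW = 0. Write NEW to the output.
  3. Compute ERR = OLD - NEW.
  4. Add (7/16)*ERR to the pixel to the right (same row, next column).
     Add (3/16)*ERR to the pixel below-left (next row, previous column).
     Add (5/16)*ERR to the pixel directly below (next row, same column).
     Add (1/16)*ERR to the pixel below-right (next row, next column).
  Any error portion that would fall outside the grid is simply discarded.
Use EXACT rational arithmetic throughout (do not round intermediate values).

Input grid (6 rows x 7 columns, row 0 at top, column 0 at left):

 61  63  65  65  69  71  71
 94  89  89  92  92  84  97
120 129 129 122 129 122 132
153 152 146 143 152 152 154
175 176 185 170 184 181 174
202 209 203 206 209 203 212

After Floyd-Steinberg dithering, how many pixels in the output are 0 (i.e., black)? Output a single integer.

(0,0): OLD=61 → NEW=0, ERR=61
(0,1): OLD=1435/16 → NEW=0, ERR=1435/16
(0,2): OLD=26685/256 → NEW=0, ERR=26685/256
(0,3): OLD=453035/4096 → NEW=0, ERR=453035/4096
(0,4): OLD=7693229/65536 → NEW=0, ERR=7693229/65536
(0,5): OLD=128301499/1048576 → NEW=0, ERR=128301499/1048576
(0,6): OLD=2089292829/16777216 → NEW=0, ERR=2089292829/16777216
(1,0): OLD=33249/256 → NEW=255, ERR=-32031/256
(1,1): OLD=175399/2048 → NEW=0, ERR=175399/2048
(1,2): OLD=12149555/65536 → NEW=255, ERR=-4562125/65536
(1,3): OLD=32671991/262144 → NEW=0, ERR=32671991/262144
(1,4): OLD=3574659397/16777216 → NEW=255, ERR=-703530683/16777216
(1,5): OLD=18062664277/134217728 → NEW=255, ERR=-16162856363/134217728
(1,6): OLD=195160224347/2147483648 → NEW=0, ERR=195160224347/2147483648
(2,0): OLD=3177117/32768 → NEW=0, ERR=3177117/32768
(2,1): OLD=185923471/1048576 → NEW=255, ERR=-81463409/1048576
(2,2): OLD=1710915181/16777216 → NEW=0, ERR=1710915181/16777216
(2,3): OLD=25951036485/134217728 → NEW=255, ERR=-8274484155/134217728
(2,4): OLD=79601132245/1073741824 → NEW=0, ERR=79601132245/1073741824
(2,5): OLD=4508704168903/34359738368 → NEW=255, ERR=-4253029114937/34359738368
(2,6): OLD=54271690347489/549755813888 → NEW=0, ERR=54271690347489/549755813888
(3,0): OLD=2830862541/16777216 → NEW=255, ERR=-1447327539/16777216
(3,1): OLD=15456626633/134217728 → NEW=0, ERR=15456626633/134217728
(3,2): OLD=227457418731/1073741824 → NEW=255, ERR=-46346746389/1073741824
(3,3): OLD=537404167677/4294967296 → NEW=0, ERR=537404167677/4294967296
(3,4): OLD=111516342971597/549755813888 → NEW=255, ERR=-28671389569843/549755813888
(3,5): OLD=499817466971831/4398046511104 → NEW=0, ERR=499817466971831/4398046511104
(3,6): OLD=15961988759350697/70368744177664 → NEW=255, ERR=-1982041005953623/70368744177664
(4,0): OLD=364286416739/2147483648 → NEW=255, ERR=-183321913501/2147483648
(4,1): OLD=5537252285575/34359738368 → NEW=255, ERR=-3224480998265/34359738368
(4,2): OLD=88572575601481/549755813888 → NEW=255, ERR=-51615156939959/549755813888
(4,3): OLD=684112339824115/4398046511104 → NEW=255, ERR=-437389520507405/4398046511104
(4,4): OLD=5394510485480681/35184372088832 → NEW=255, ERR=-3577504397171479/35184372088832
(4,5): OLD=184072158053059945/1125899906842624 → NEW=255, ERR=-103032318191809175/1125899906842624
(4,6): OLD=2382669104375699887/18014398509481984 → NEW=255, ERR=-2211002515542206033/18014398509481984
(5,0): OLD=86711478330501/549755813888 → NEW=255, ERR=-53476254210939/549755813888
(5,1): OLD=502157650813783/4398046511104 → NEW=0, ERR=502157650813783/4398046511104
(5,2): OLD=7005225108431889/35184372088832 → NEW=255, ERR=-1966789774220271/35184372088832
(5,3): OLD=35334348964640181/281474976710656 → NEW=0, ERR=35334348964640181/281474976710656
(5,4): OLD=3760901684118899879/18014398509481984 → NEW=255, ERR=-832769935799006041/18014398509481984
(5,5): OLD=17987050777440646199/144115188075855872 → NEW=0, ERR=17987050777440646199/144115188075855872
(5,6): OLD=513119836045147825497/2305843009213693952 → NEW=255, ERR=-74870131304344132263/2305843009213693952
Output grid:
  Row 0: .......  (7 black, running=7)
  Row 1: #.#.##.  (3 black, running=10)
  Row 2: .#.#.#.  (4 black, running=14)
  Row 3: #.#.#.#  (3 black, running=17)
  Row 4: #######  (0 black, running=17)
  Row 5: #.#.#.#  (3 black, running=20)

Answer: 20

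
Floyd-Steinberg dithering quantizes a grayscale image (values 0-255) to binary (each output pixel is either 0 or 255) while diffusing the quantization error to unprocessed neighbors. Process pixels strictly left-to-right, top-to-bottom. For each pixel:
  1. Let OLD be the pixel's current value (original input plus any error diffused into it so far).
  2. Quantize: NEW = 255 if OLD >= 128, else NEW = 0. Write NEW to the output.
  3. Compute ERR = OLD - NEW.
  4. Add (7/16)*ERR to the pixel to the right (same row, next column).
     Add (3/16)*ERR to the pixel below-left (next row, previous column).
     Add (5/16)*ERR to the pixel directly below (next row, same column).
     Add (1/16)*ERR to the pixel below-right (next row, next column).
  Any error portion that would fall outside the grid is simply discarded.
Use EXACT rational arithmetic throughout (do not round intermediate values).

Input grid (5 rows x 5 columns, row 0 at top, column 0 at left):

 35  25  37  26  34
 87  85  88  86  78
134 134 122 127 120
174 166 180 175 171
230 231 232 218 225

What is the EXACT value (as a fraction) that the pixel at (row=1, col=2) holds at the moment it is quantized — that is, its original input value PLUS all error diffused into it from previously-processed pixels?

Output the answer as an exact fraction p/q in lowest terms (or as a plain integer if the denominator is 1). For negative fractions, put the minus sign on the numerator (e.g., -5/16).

(0,0): OLD=35 → NEW=0, ERR=35
(0,1): OLD=645/16 → NEW=0, ERR=645/16
(0,2): OLD=13987/256 → NEW=0, ERR=13987/256
(0,3): OLD=204405/4096 → NEW=0, ERR=204405/4096
(0,4): OLD=3659059/65536 → NEW=0, ERR=3659059/65536
(1,0): OLD=27007/256 → NEW=0, ERR=27007/256
(1,1): OLD=319865/2048 → NEW=255, ERR=-202375/2048
(1,2): OLD=4831213/65536 → NEW=0, ERR=4831213/65536
Target (1,2): original=88, with diffused error = 4831213/65536

Answer: 4831213/65536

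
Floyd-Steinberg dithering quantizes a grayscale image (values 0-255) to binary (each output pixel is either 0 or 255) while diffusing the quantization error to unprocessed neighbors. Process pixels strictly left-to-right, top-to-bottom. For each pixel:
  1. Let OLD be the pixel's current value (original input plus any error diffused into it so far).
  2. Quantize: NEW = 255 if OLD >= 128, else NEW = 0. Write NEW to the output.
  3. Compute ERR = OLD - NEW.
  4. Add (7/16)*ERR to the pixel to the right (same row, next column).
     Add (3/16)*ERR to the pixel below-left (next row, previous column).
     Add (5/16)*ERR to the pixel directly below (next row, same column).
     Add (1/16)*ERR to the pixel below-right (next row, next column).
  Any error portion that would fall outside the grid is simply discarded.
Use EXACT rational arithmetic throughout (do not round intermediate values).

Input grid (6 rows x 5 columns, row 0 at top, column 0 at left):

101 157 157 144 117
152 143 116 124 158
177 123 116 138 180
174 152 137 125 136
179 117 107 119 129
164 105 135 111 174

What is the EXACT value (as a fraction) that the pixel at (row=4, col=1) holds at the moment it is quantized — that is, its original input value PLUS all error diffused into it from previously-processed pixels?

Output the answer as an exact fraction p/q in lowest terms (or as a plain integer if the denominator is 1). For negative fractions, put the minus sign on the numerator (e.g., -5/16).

Answer: 2674743482795/68719476736

Derivation:
(0,0): OLD=101 → NEW=0, ERR=101
(0,1): OLD=3219/16 → NEW=255, ERR=-861/16
(0,2): OLD=34165/256 → NEW=255, ERR=-31115/256
(0,3): OLD=372019/4096 → NEW=0, ERR=372019/4096
(0,4): OLD=10271845/65536 → NEW=255, ERR=-6439835/65536
(1,0): OLD=44409/256 → NEW=255, ERR=-20871/256
(1,1): OLD=151631/2048 → NEW=0, ERR=151631/2048
(1,2): OLD=8131451/65536 → NEW=0, ERR=8131451/65536
(1,3): OLD=47355039/262144 → NEW=255, ERR=-19491681/262144
(1,4): OLD=421270781/4194304 → NEW=0, ERR=421270781/4194304
(2,0): OLD=5419989/32768 → NEW=255, ERR=-2935851/32768
(2,1): OLD=131185271/1048576 → NEW=0, ERR=131185271/1048576
(2,2): OLD=3358704933/16777216 → NEW=255, ERR=-919485147/16777216
(2,3): OLD=31507259807/268435456 → NEW=0, ERR=31507259807/268435456
(2,4): OLD=1108492100505/4294967296 → NEW=255, ERR=13275440025/4294967296
(3,0): OLD=2843055237/16777216 → NEW=255, ERR=-1435134843/16777216
(3,1): OLD=18494727969/134217728 → NEW=255, ERR=-15730792671/134217728
(3,2): OLD=422725819195/4294967296 → NEW=0, ERR=422725819195/4294967296
(3,3): OLD=1734254279171/8589934592 → NEW=255, ERR=-456179041789/8589934592
(3,4): OLD=16639431093743/137438953472 → NEW=0, ERR=16639431093743/137438953472
(4,0): OLD=279801801259/2147483648 → NEW=255, ERR=-267806528981/2147483648
(4,1): OLD=2674743482795/68719476736 → NEW=0, ERR=2674743482795/68719476736
Target (4,1): original=117, with diffused error = 2674743482795/68719476736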